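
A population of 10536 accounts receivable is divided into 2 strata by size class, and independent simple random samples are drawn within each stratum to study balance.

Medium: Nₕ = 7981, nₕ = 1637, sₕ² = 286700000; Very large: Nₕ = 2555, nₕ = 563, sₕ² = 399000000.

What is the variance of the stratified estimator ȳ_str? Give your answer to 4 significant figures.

Var(ȳ_str) = Σₕ Wₕ²(1 − fₕ)sₕ²/nₕ with Wₕ = Nₕ/N, N = 10536.
Medium: Wₕ = 0.75749810; term = 0.75749810²·(1 − 0.20511214)·286700000/1637 = 79881.824.
Very large: Wₕ = 0.24250190; term = 0.24250190²·(1 − 0.22035225)·399000000/563 = 32493.255.
Sum = 112375.08.

112400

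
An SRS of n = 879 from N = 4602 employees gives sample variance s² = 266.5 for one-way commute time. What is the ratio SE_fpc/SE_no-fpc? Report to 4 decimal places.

f = n/N = 879/4602 = 0.19100391.
SE_no-fpc = √(s²/n) = 0.55062277; SE_fpc = √((1−f)s²/n) = 0.4952533.
Ratio = √(1−f) = 0.89944210.

0.8994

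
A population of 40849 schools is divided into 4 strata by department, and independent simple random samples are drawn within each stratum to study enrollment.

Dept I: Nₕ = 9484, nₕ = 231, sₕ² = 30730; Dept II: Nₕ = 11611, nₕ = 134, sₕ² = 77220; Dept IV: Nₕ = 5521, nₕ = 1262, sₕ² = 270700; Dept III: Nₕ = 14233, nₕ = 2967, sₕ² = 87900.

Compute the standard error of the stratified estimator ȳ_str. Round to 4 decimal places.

7.6738

Var(ȳ_str) = Σₕ Wₕ²(1 − fₕ)sₕ²/nₕ with Wₕ = Nₕ/N, N = 40849.
Dept I: Wₕ = 0.23217215; term = 0.23217215²·(1 − 0.02435681)·30730/231 = 6.9961938.
Dept II: Wₕ = 0.28424196; term = 0.28424196²·(1 − 0.01154078)·77220/134 = 46.021434.
Dept IV: Wₕ = 0.13515631; term = 0.13515631²·(1 − 0.22858178)·270700/1262 = 3.0226748.
Dept III: Wₕ = 0.34842958; term = 0.34842958²·(1 − 0.20845921)·87900/2967 = 2.8469161.
Sum = 58.887219.
SE = √(58.887219) = 7.6738.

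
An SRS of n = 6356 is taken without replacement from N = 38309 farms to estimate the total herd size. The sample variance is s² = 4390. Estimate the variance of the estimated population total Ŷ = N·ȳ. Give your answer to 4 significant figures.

Var(Ŷ) = N²·Var(ȳ) = N²·(1 − n/N)·s²/n.
f = 6356/38309 = 0.16591401; Var(ȳ) = 0.83408599·4390/6356 = 0.57609148.
Var(Ŷ) = 38309² · 0.57609148 = 8.4546004 × 10^8.

8.455 × 10^8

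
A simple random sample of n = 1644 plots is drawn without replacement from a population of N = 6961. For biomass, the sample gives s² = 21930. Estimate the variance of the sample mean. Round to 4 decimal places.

Under SRS without replacement, Var(ȳ) = (1 − f)·s²/n with f = n/N = 1644/6961 = 0.23617296.
Var(ȳ) = (1 − 0.23617296)·21930/1644 = 0.76382704·13.339416 = 10.189007.

10.1890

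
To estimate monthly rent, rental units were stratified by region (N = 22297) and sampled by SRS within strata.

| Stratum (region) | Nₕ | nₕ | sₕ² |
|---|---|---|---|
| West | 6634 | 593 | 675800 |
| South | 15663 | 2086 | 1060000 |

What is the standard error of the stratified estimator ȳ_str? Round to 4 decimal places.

17.5848

Var(ȳ_str) = Σₕ Wₕ²(1 − fₕ)sₕ²/nₕ with Wₕ = Nₕ/N, N = 22297.
West: Wₕ = 0.29752882; term = 0.29752882²·(1 − 0.08938800)·675800/593 = 91.866026.
South: Wₕ = 0.70247118; term = 0.70247118²·(1 − 0.13318011)·1060000/2086 = 217.35892.
Sum = 309.22495.
SE = √(309.22495) = 17.5848.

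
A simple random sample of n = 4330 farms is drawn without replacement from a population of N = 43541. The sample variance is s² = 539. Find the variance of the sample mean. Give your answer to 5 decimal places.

0.11210

Under SRS without replacement, Var(ȳ) = (1 − f)·s²/n with f = n/N = 4330/43541 = 0.09944650.
Var(ȳ) = (1 − 0.09944650)·539/4330 = 0.90055350·0.12448037 = 0.11210123.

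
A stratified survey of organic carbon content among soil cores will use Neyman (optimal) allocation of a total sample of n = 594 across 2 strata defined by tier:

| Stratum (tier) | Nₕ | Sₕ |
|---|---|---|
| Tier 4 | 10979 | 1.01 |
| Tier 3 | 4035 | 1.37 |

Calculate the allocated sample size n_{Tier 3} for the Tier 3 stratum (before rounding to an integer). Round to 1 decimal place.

Neyman allocation: nₕ = n·NₕSₕ / Σⱼ NⱼSⱼ.
Σ NⱼSⱼ = 10979·1.01 + 4035·1.37 = 16616.74.
n_{Tier 3} = 594·4035·1.37 / 16616.74 = 197.6.

197.6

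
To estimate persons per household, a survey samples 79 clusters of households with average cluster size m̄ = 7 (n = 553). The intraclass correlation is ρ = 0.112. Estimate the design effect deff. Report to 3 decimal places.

1.672

deff = 1 + (7 − 1)·0.112 = 1 + 0.672 = 1.672.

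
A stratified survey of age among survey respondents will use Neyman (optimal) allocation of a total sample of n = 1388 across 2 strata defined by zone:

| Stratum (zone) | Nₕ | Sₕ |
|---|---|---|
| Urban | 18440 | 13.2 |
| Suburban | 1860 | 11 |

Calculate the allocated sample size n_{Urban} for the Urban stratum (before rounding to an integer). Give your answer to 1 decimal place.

Neyman allocation: nₕ = n·NₕSₕ / Σⱼ NⱼSⱼ.
Σ NⱼSⱼ = 18440·13.2 + 1860·11 = 263868.
n_{Urban} = 1388·18440·13.2 / 263868 = 1280.4.

1280.4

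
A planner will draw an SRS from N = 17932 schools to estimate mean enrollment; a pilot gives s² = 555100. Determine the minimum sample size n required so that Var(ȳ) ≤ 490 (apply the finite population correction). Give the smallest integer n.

Without fpc, n₀ = s²/D = 555100/490 = 1132.8571.
With fpc, (1 − n/N)·s²/n ≤ D requires n ≥ n₀/(1 + n₀/N) = 1132.8571/(1 + 1132.8571/17932) = 1065.5413.
Rounding up, n = 1066.

1066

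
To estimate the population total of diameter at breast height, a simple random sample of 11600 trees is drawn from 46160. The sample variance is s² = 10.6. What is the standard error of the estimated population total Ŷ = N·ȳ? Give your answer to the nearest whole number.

1207

Var(Ŷ) = N²·Var(ȳ) = N²·(1 − n/N)·s²/n.
f = 11600/46160 = 0.25129983; Var(ȳ) = 0.74870017·10.6/11600 = 6.8415705 × 10^-4.
Var(Ŷ) = 46160² · (6.8415705 × 10^-4) = 1.4577646 × 10^6.
SE(Ŷ) = √(1.4577646 × 10^6) = 1207.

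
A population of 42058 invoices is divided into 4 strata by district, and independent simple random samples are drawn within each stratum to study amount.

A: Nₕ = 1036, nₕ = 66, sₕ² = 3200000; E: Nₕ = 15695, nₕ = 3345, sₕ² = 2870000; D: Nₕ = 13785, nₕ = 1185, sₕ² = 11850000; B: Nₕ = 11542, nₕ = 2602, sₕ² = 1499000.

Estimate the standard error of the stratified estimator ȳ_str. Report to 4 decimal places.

33.7209

Var(ȳ_str) = Σₕ Wₕ²(1 − fₕ)sₕ²/nₕ with Wₕ = Nₕ/N, N = 42058.
A: Wₕ = 0.02463265; term = 0.02463265²·(1 − 0.06370656)·3200000/66 = 27.544843.
E: Wₕ = 0.37317514; term = 0.37317514²·(1 − 0.21312520)·2870000/3345 = 94.019258.
D: Wₕ = 0.32776166; term = 0.32776166²·(1 − 0.08596300)·11850000/1185 = 981.92899.
B: Wₕ = 0.27443055; term = 0.27443055²·(1 − 0.22543753)·1499000/2602 = 33.605913.
Sum = 1137.099.
SE = √(1137.099) = 33.7209.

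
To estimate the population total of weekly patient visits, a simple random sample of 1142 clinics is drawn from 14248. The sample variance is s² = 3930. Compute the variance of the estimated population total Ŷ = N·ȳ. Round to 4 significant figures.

Var(Ŷ) = N²·Var(ȳ) = N²·(1 − n/N)·s²/n.
f = 1142/14248 = 0.08015160; Var(ȳ) = 0.91984840·3930/1142 = 3.1655028.
Var(Ŷ) = 14248² · 3.1655028 = 6.4261449 × 10^8.

6.426 × 10^8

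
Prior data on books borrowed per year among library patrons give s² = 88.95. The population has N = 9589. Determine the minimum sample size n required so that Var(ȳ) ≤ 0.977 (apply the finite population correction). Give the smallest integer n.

91

Without fpc, n₀ = s²/D = 88.95/0.977 = 91.0440.
With fpc, (1 − n/N)·s²/n ≤ D requires n ≥ n₀/(1 + n₀/N) = 91.0440/(1 + 91.0440/9589) = 90.1877.
Rounding up, n = 91.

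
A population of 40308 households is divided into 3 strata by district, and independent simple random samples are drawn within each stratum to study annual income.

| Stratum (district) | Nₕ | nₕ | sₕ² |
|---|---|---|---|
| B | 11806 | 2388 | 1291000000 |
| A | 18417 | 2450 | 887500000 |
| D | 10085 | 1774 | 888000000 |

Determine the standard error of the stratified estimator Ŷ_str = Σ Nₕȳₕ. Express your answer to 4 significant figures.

Var(Ŷ_str) = Σₕ Nₕ²(1 − fₕ)sₕ²/nₕ.
B: 11806²·(1 − 2388/11806)·1291000000/2388 = 6.0110921 × 10^13.
A: 18417²·(1 − 2450/18417)·887500000/2450 = 1.0652327 × 10^14.
D: 10085²·(1 − 1774/10085)·888000000/1774 = 4.1955465 × 10^13.
Sum = 2.0858966 × 10^14.
SE = √(2.0858966 × 10^14) = 1.444 × 10^7.

1.444 × 10^7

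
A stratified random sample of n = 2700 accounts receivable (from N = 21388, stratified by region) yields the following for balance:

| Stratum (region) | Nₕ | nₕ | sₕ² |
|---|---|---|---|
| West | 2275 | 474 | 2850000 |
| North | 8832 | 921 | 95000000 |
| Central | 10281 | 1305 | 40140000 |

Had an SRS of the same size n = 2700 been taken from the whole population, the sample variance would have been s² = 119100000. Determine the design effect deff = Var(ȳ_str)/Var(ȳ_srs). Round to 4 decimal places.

Var(ȳ_str) = Σ Wₕ²(1−fₕ)sₕ²/nₕ with Wₕ = Nₕ/21388:
  West: (2275/21388)²·(1−474/2275)·2850000/474 = 53.854411
  North: (8832/21388)²·(1−921/8832)·95000000/921 = 15754.843
  Central: (10281/21388)²·(1−1305/10281)·40140000/1305 = 6205.0418
  → Var(ȳ_str) = 22013.739.
Var(ȳ_srs) = (1 − 2700/21388)·119100000/2700 = 38542.568.
deff = 22013.739 / 38542.568 = 0.5712.

0.5712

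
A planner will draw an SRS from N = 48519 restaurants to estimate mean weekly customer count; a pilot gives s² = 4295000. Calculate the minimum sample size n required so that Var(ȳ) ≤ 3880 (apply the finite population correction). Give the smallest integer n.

1083

Without fpc, n₀ = s²/D = 4295000/3880 = 1106.9588.
With fpc, (1 − n/N)·s²/n ≤ D requires n ≥ n₀/(1 + n₀/N) = 1106.9588/(1 + 1106.9588/48519) = 1082.2669.
Rounding up, n = 1083.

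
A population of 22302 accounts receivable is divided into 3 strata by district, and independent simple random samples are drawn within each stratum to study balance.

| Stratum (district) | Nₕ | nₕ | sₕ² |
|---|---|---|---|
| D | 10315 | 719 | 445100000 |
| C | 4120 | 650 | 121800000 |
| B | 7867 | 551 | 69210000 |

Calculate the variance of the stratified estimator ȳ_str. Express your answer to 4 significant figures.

Var(ȳ_str) = Σₕ Wₕ²(1 − fₕ)sₕ²/nₕ with Wₕ = Nₕ/N, N = 22302.
D: Wₕ = 0.46251457; term = 0.46251457²·(1 − 0.06970431)·445100000/719 = 123197.12.
C: Wₕ = 0.18473679; term = 0.18473679²·(1 − 0.15776699)·121800000/650 = 5386.0825.
B: Wₕ = 0.35274863; term = 0.35274863²·(1 − 0.07003941)·69210000/551 = 14534.914.
Sum = 143118.12.

143100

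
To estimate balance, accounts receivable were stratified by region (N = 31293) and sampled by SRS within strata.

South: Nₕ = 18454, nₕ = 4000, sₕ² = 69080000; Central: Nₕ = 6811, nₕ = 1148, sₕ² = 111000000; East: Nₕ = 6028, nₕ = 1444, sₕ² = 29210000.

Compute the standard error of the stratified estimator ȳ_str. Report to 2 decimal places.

95.31

Var(ȳ_str) = Σₕ Wₕ²(1 − fₕ)sₕ²/nₕ with Wₕ = Nₕ/N, N = 31293.
South: Wₕ = 0.58971655; term = 0.58971655²·(1 − 0.21675518)·69080000/4000 = 4704.0996.
Central: Wₕ = 0.21765251; term = 0.21765251²·(1 − 0.16855087)·111000000/1148 = 3808.4138.
East: Wₕ = 0.19263094; term = 0.19263094²·(1 − 0.23954877)·29210000/1444 = 570.80506.
Sum = 9083.3185.
SE = √(9083.3185) = 95.31.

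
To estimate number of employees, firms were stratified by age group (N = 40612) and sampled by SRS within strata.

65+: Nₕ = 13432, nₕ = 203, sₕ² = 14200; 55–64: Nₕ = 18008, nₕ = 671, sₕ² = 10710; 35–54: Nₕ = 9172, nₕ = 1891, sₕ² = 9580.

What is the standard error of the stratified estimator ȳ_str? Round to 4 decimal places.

3.2806

Var(ȳ_str) = Σₕ Wₕ²(1 − fₕ)sₕ²/nₕ with Wₕ = Nₕ/N, N = 40612.
65+: Wₕ = 0.33073968; term = 0.33073968²·(1 − 0.01511316)·14200/203 = 7.5361798.
55–64: Wₕ = 0.44341574; term = 0.44341574²·(1 − 0.03726122)·10710/671 = 3.0213263.
35–54: Wₕ = 0.22584458; term = 0.22584458²·(1 − 0.20617096)·9580/1891 = 0.20512581.
Sum = 10.762632.
SE = √(10.762632) = 3.2806.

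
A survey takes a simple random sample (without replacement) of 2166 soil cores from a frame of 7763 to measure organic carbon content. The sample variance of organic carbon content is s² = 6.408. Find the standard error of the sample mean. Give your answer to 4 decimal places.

0.0462

Under SRS without replacement, Var(ȳ) = (1 − f)·s²/n with f = n/N = 2166/7763 = 0.27901584.
Var(ȳ) = (1 − 0.27901584)·6.408/2166 = 0.72098416·0.0029584488 = 0.0021329947.
SE(ȳ) = √(0.0021329947) = 0.0462.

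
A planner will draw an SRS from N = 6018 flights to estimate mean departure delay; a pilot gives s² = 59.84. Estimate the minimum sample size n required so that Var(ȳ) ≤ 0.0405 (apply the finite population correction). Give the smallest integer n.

Without fpc, n₀ = s²/D = 59.84/0.0405 = 1477.5309.
With fpc, (1 − n/N)·s²/n ≤ D requires n ≥ n₀/(1 + n₀/N) = 1477.5309/(1 + 1477.5309/6018) = 1186.2777.
Rounding up, n = 1187.

1187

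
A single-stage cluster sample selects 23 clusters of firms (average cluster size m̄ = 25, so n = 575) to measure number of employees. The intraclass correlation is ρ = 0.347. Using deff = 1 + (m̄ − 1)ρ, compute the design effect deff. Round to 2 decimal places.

deff = 1 + (25 − 1)·0.347 = 1 + 8.328 = 9.328.

9.33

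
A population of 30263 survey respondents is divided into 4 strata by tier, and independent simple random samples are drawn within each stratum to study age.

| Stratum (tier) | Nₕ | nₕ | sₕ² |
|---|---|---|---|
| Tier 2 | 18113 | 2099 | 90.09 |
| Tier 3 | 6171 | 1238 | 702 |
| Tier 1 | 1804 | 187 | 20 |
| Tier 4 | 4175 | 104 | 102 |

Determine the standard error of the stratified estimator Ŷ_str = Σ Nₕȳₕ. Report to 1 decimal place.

6833.2

Var(Ŷ_str) = Σₕ Nₕ²(1 − fₕ)sₕ²/nₕ.
Tier 2: 18113²·(1 − 2099/18113)·90.09/2099 = 1.244957 × 10^7.
Tier 3: 6171²·(1 − 1238/6171)·702/1238 = 1.7261683 × 10^7.
Tier 1: 1804²·(1 − 187/1804)·20/187 = 311985.88.
Tier 4: 4175²·(1 − 104/4175)·102/104 = 1.6669571 × 10^7.
Sum = 4.669281 × 10^7.
SE = √(4.669281 × 10^7) = 6833.2.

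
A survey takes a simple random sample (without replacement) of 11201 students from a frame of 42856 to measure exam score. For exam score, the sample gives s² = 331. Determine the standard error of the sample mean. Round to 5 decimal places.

0.14774

Under SRS without replacement, Var(ȳ) = (1 − f)·s²/n with f = n/N = 11201/42856 = 0.26136364.
Var(ȳ) = (1 − 0.26136364)·331/11201 = 0.73863636·0.029550933 = 0.021827394.
SE(ȳ) = √(0.021827394) = 0.14774.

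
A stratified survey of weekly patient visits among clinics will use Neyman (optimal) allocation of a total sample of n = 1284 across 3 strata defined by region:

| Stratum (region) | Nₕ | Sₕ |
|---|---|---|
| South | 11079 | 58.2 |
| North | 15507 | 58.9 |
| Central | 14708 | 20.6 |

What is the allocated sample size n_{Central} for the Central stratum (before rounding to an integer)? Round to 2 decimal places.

209.03

Neyman allocation: nₕ = n·NₕSₕ / Σⱼ NⱼSⱼ.
Σ NⱼSⱼ = 11079·58.2 + 15507·58.9 + 14708·20.6 = 1.8611449 × 10^6.
n_{Central} = 1284·14708·20.6 / (1.8611449 × 10^6) = 209.03.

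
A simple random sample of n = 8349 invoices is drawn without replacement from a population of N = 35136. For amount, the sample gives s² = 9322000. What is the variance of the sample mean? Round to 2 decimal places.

Under SRS without replacement, Var(ȳ) = (1 − f)·s²/n with f = n/N = 8349/35136 = 0.23761954.
Var(ȳ) = (1 − 0.23761954)·9322000/8349 = 0.76238046·1116.5409 = 851.22897.

851.23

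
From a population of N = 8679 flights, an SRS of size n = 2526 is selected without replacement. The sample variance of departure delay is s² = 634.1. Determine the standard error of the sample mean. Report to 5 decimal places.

0.42186

Under SRS without replacement, Var(ȳ) = (1 − f)·s²/n with f = n/N = 2526/8679 = 0.29104736.
Var(ȳ) = (1 − 0.29104736)·634.1/2526 = 0.70895264·0.2510293 = 0.17796788.
SE(ȳ) = √(0.17796788) = 0.42186.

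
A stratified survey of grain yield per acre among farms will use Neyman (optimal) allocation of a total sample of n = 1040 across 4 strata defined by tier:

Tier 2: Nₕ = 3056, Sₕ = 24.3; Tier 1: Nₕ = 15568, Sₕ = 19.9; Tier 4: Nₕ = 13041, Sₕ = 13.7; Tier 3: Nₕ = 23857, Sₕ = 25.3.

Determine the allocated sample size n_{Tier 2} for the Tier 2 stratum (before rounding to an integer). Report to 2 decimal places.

66.22

Neyman allocation: nₕ = n·NₕSₕ / Σⱼ NⱼSⱼ.
Σ NⱼSⱼ = 3056·24.3 + 15568·19.9 + 13041·13.7 + 23857·25.3 = 1.1663078 × 10^6.
n_{Tier 2} = 1040·3056·24.3 / (1.1663078 × 10^6) = 66.22.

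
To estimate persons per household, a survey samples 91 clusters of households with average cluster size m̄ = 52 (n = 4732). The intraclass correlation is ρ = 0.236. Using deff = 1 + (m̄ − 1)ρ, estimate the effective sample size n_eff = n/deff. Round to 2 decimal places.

362.99

deff = 1 + (52 − 1)·0.236 = 1 + 12.036 = 13.036.
n_eff = 4732 / 13.036 = 362.99.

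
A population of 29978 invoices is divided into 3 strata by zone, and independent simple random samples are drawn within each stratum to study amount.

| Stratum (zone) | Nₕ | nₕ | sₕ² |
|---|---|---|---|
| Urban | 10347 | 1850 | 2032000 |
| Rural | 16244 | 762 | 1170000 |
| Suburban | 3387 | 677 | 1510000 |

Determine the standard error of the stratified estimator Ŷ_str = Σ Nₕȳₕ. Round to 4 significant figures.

709400

Var(Ŷ_str) = Σₕ Nₕ²(1 − fₕ)sₕ²/nₕ.
Urban: 10347²·(1 − 1850/10347)·2032000/1850 = 9.6567734 × 10^10.
Rural: 16244²·(1 − 762/16244)·1170000/762 = 3.8614546 × 10^11.
Suburban: 3387²·(1 − 677/3387)·1510000/677 = 2.0472589 × 10^10.
Sum = 5.0318578 × 10^11.
SE = √(5.0318578 × 10^11) = 709400.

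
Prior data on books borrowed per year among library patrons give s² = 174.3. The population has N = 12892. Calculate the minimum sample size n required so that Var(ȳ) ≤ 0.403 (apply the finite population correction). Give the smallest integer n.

Without fpc, n₀ = s²/D = 174.3/0.403 = 432.5062.
With fpc, (1 − n/N)·s²/n ≤ D requires n ≥ n₀/(1 + n₀/N) = 432.5062/(1 + 432.5062/12892) = 418.4673.
Rounding up, n = 419.

419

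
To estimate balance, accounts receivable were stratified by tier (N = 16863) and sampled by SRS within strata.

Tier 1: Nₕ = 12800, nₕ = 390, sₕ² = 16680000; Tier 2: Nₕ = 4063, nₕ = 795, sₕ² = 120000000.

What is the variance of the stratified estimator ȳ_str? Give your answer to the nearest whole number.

Var(ȳ_str) = Σₕ Wₕ²(1 − fₕ)sₕ²/nₕ with Wₕ = Nₕ/N, N = 16863.
Tier 1: Wₕ = 0.75905829; term = 0.75905829²·(1 − 0.03046875)·16680000/390 = 23891.505.
Tier 2: Wₕ = 0.24094171; term = 0.24094171²·(1 − 0.19566823)·120000000/795 = 7048.1203.
Sum = 30939.625.

30940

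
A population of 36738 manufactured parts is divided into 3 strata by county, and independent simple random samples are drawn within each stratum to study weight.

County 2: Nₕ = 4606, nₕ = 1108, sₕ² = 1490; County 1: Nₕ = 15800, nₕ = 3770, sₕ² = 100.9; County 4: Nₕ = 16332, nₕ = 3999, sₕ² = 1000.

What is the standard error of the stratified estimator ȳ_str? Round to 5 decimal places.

Var(ȳ_str) = Σₕ Wₕ²(1 − fₕ)sₕ²/nₕ with Wₕ = Nₕ/N, N = 36738.
County 2: Wₕ = 0.12537427; term = 0.12537427²·(1 − 0.24055580)·1490/1108 = 0.016053112.
County 1: Wₕ = 0.43007240; term = 0.43007240²·(1 − 0.23860759)·100.9/3770 = 0.0037691334.
County 4: Wₕ = 0.44455332; term = 0.44455332²·(1 − 0.24485672)·1000/3999 = 0.037318629.
Sum = 0.057140874.
SE = √(0.057140874) = 0.23904.

0.23904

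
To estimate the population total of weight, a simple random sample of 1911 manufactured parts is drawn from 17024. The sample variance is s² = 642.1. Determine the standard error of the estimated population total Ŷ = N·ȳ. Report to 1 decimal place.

Var(Ŷ) = N²·Var(ȳ) = N²·(1 − n/N)·s²/n.
f = 1911/17024 = 0.11225329; Var(ȳ) = 0.88774671·642.1/1911 = 0.29828475.
Var(Ŷ) = 17024² · 0.29828475 = 8.6447865 × 10^7.
SE(Ŷ) = √(8.6447865 × 10^7) = 9297.7.

9297.7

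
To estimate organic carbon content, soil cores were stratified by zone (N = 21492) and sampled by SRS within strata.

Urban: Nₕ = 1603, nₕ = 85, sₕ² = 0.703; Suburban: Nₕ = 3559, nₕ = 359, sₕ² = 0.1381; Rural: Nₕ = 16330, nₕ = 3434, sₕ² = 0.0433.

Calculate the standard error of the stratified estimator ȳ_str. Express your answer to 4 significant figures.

Var(ȳ_str) = Σₕ Wₕ²(1 − fₕ)sₕ²/nₕ with Wₕ = Nₕ/N, N = 21492.
Urban: Wₕ = 0.07458589; term = 0.07458589²·(1 − 0.05302558)·0.703/85 = 4.3570047 × 10^-5.
Suburban: Wₕ = 0.16559650; term = 0.16559650²·(1 − 0.10087103)·0.1381/359 = 9.4846986 × 10^-6.
Rural: Wₕ = 0.75981761; term = 0.75981761²·(1 − 0.21028781)·0.0433/3434 = 5.7487729 × 10^-6.
Sum = 5.8803519 × 10^-5.
SE = √(5.8803519 × 10^-5) = 0.007668.

0.007668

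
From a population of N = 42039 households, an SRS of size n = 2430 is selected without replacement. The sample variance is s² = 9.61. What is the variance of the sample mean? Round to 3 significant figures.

Under SRS without replacement, Var(ȳ) = (1 − f)·s²/n with f = n/N = 2430/42039 = 0.05780347.
Var(ȳ) = (1 − 0.05780347)·9.61/2430 = 0.94219653·0.0039547325 = 0.0037261353.

0.00373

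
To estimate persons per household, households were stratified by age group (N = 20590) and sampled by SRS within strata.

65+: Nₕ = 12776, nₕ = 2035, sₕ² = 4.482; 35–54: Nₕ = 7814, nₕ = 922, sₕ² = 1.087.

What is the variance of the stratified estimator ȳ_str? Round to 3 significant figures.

8.63 × 10^-4

Var(ȳ_str) = Σₕ Wₕ²(1 − fₕ)sₕ²/nₕ with Wₕ = Nₕ/N, N = 20590.
65+: Wₕ = 0.62049539; term = 0.62049539²·(1 − 0.15928303)·4.482/2035 = 7.1290944 × 10^-4.
35–54: Wₕ = 0.37950461; term = 0.37950461²·(1 − 0.11799335)·1.087/922 = 1.4976303 × 10^-4.
Sum = 8.6267247 × 10^-4.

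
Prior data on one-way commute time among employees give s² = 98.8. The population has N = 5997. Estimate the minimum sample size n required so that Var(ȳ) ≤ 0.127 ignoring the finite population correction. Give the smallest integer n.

778

Without fpc, n₀ = s²/D = 98.8/0.127 = 777.9528.
Rounding up, n = 778.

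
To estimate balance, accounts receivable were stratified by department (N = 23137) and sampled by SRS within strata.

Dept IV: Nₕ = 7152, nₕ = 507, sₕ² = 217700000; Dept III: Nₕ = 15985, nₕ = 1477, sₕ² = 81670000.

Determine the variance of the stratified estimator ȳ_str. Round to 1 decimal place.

62075.1

Var(ȳ_str) = Σₕ Wₕ²(1 − fₕ)sₕ²/nₕ with Wₕ = Nₕ/N, N = 23137.
Dept IV: Wₕ = 0.30911527; term = 0.30911527²·(1 − 0.07088926)·217700000/507 = 38120.525.
Dept III: Wₕ = 0.69088473; term = 0.69088473²·(1 − 0.09239912)·81670000/1477 = 23954.558.
Sum = 62075.083.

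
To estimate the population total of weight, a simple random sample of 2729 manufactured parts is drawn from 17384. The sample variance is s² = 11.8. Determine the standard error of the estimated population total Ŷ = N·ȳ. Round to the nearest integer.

1050

Var(Ŷ) = N²·Var(ȳ) = N²·(1 − n/N)·s²/n.
f = 2729/17384 = 0.15698343; Var(ȳ) = 0.84301657·11.8/2729 = 0.0036451431.
Var(Ŷ) = 17384² · 0.0036451431 = 1.1015748 × 10^6.
SE(Ŷ) = √(1.1015748 × 10^6) = 1050.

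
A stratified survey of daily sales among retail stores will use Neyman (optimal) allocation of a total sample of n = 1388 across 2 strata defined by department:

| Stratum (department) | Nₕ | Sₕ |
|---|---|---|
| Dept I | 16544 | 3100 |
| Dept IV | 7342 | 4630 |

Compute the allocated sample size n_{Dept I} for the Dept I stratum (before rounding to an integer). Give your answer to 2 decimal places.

Neyman allocation: nₕ = n·NₕSₕ / Σⱼ NⱼSⱼ.
Σ NⱼSⱼ = 16544·3100 + 7342·4630 = 8.527986 × 10^7.
n_{Dept I} = 1388·16544·3100 / (8.527986 × 10^7) = 834.73.

834.73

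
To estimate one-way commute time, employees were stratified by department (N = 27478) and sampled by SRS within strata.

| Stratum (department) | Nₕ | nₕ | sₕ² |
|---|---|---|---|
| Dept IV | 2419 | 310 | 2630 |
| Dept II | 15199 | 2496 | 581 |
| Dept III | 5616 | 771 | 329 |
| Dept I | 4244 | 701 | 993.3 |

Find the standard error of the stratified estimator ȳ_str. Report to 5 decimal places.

Var(ȳ_str) = Σₕ Wₕ²(1 − fₕ)sₕ²/nₕ with Wₕ = Nₕ/N, N = 27478.
Dept IV: Wₕ = 0.08803406; term = 0.08803406²·(1 − 0.12815213)·2630/310 = 0.057323971.
Dept II: Wₕ = 0.55313342; term = 0.55313342²·(1 − 0.16422133)·581/2496 = 0.0595227.
Dept III: Wₕ = 0.20438169; term = 0.20438169²·(1 − 0.13728632)·329/771 = 0.015377728.
Dept I: Wₕ = 0.15445083; term = 0.15445083²·(1 − 0.16517436)·993.3/701 = 0.028218811.
Sum = 0.16044321.
SE = √(0.16044321) = 0.40055.

0.40055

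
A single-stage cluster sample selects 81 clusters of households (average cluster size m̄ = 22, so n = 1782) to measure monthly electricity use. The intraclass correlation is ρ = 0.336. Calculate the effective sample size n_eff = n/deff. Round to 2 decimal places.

221.20

deff = 1 + (22 − 1)·0.336 = 1 + 7.056 = 8.056.
n_eff = 1782 / 8.056 = 221.20.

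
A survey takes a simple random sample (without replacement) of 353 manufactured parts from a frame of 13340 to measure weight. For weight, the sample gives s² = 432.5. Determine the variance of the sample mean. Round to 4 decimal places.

1.1928

Under SRS without replacement, Var(ȳ) = (1 − f)·s²/n with f = n/N = 353/13340 = 0.02646177.
Var(ȳ) = (1 − 0.02646177)·432.5/353 = 0.97353823·1.2252125 = 1.1927912.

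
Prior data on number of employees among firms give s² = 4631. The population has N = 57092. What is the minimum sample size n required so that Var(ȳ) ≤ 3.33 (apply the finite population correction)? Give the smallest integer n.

1358

Without fpc, n₀ = s²/D = 4631/3.33 = 1390.6907.
With fpc, (1 − n/N)·s²/n ≤ D requires n ≥ n₀/(1 + n₀/N) = 1390.6907/(1 + 1390.6907/57092) = 1357.6207.
Rounding up, n = 1358.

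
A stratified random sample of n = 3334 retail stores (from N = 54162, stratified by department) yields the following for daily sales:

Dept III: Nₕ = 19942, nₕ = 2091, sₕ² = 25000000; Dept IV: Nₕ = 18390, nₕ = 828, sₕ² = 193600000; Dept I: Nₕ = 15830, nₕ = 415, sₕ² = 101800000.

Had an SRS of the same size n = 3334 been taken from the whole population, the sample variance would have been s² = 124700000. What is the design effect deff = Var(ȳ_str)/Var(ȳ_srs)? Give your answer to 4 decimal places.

1.3561

Var(ȳ_str) = Σ Wₕ²(1−fₕ)sₕ²/nₕ with Wₕ = Nₕ/54162:
  Dept III: (19942/54162)²·(1−2091/19942)·25000000/2091 = 1450.8678
  Dept IV: (18390/54162)²·(1−828/18390)·193600000/828 = 25741.943
  Dept I: (15830/54162)²·(1−415/15830)·101800000/415 = 20404.913
  → Var(ȳ_str) = 47597.724.
Var(ȳ_srs) = (1 − 3334/54162)·124700000/3334 = 35100.167.
deff = 47597.724 / 35100.167 = 1.3561.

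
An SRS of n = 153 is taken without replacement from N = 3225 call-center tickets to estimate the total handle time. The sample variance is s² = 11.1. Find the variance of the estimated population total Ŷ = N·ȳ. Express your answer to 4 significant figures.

718800

Var(Ŷ) = N²·Var(ȳ) = N²·(1 − n/N)·s²/n.
f = 153/3225 = 0.04744186; Var(ȳ) = 0.95255814·11.1/153 = 0.069107159.
Var(Ŷ) = 3225² · 0.069107159 = 718757.65.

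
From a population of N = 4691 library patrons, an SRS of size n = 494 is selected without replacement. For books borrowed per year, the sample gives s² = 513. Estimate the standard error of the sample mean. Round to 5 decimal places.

0.96390

Under SRS without replacement, Var(ȳ) = (1 − f)·s²/n with f = n/N = 494/4691 = 0.10530804.
Var(ȳ) = (1 − 0.10530804)·513/494 = 0.89469196·1.0384615 = 0.92910319.
SE(ȳ) = √(0.92910319) = 0.96390.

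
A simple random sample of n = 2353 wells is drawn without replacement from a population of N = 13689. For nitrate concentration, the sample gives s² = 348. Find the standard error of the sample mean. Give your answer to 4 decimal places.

0.3500

Under SRS without replacement, Var(ȳ) = (1 − f)·s²/n with f = n/N = 2353/13689 = 0.17188984.
Var(ȳ) = (1 − 0.17188984)·348/2353 = 0.82811016·0.1478963 = 0.12247443.
SE(ȳ) = √(0.12247443) = 0.3500.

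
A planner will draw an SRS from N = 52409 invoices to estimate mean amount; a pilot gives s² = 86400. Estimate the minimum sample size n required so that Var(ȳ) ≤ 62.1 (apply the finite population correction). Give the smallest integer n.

1356

Without fpc, n₀ = s²/D = 86400/62.1 = 1391.3043.
With fpc, (1 − n/N)·s²/n ≤ D requires n ≥ n₀/(1 + n₀/N) = 1391.3043/(1 + 1391.3043/52409) = 1355.3244.
Rounding up, n = 1356.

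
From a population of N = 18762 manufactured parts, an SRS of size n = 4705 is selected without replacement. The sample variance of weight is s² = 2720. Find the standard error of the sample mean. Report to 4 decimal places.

0.6581

Under SRS without replacement, Var(ȳ) = (1 − f)·s²/n with f = n/N = 4705/18762 = 0.25077284.
Var(ȳ) = (1 − 0.25077284)·2720/4705 = 0.74922716·0.5781084 = 0.43313451.
SE(ȳ) = √(0.43313451) = 0.6581.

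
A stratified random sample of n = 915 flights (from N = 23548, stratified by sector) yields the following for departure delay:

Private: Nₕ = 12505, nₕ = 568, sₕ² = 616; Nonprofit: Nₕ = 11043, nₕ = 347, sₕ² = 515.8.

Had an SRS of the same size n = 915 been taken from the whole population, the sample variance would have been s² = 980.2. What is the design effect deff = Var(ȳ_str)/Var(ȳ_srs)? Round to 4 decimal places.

Var(ȳ_str) = Σ Wₕ²(1−fₕ)sₕ²/nₕ with Wₕ = Nₕ/23548:
  Private: (12505/23548)²·(1−568/12505)·616/568 = 0.29194646
  Nonprofit: (11043/23548)²·(1−347/11043)·515.8/347 = 0.31663016
  → Var(ȳ_str) = 0.60857662.
Var(ȳ_srs) = (1 − 915/23548)·980.2/915 = 1.0296312.
deff = 0.60857662 / 1.0296312 = 0.5911.

0.5911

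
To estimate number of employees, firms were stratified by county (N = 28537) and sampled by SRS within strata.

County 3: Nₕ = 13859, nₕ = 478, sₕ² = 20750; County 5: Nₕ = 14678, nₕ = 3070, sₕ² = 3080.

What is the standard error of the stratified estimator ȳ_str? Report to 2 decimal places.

3.18

Var(ȳ_str) = Σₕ Wₕ²(1 − fₕ)sₕ²/nₕ with Wₕ = Nₕ/N, N = 28537.
County 3: Wₕ = 0.48565021; term = 0.48565021²·(1 − 0.03449022)·20750/478 = 9.8853953.
County 5: Wₕ = 0.51434979; term = 0.51434979²·(1 − 0.20915656)·3080/3070 = 0.20990365.
Sum = 10.095299.
SE = √(10.095299) = 3.18.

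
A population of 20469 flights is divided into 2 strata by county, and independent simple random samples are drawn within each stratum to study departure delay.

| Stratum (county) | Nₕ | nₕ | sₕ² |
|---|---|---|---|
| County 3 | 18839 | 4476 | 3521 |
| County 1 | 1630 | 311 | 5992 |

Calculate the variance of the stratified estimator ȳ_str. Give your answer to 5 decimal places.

Var(ȳ_str) = Σₕ Wₕ²(1 − fₕ)sₕ²/nₕ with Wₕ = Nₕ/N, N = 20469.
County 3: Wₕ = 0.92036738; term = 0.92036738²·(1 − 0.23759223)·3521/4476 = 0.50802572.
County 1: Wₕ = 0.07963262; term = 0.07963262²·(1 − 0.19079755)·5992/311 = 0.09886682.
Sum = 0.60689254.

0.60689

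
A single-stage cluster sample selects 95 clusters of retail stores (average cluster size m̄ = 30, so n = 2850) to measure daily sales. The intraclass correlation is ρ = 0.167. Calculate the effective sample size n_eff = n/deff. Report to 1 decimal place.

487.8

deff = 1 + (30 − 1)·0.167 = 1 + 4.843 = 5.843.
n_eff = 2850 / 5.843 = 487.8.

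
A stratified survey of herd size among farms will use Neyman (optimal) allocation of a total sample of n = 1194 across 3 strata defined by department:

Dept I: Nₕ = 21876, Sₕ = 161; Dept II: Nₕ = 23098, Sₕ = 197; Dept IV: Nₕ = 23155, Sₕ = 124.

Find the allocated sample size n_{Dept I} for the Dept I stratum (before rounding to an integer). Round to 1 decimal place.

384.3

Neyman allocation: nₕ = n·NₕSₕ / Σⱼ NⱼSⱼ.
Σ NⱼSⱼ = 21876·161 + 23098·197 + 23155·124 = 1.0943562 × 10^7.
n_{Dept I} = 1194·21876·161 / (1.0943562 × 10^7) = 384.3.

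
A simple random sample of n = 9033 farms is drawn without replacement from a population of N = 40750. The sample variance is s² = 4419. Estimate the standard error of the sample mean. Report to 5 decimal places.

0.61706

Under SRS without replacement, Var(ȳ) = (1 − f)·s²/n with f = n/N = 9033/40750 = 0.22166871.
Var(ȳ) = (1 − 0.22166871)·4419/9033 = 0.77833129·0.48920624 = 0.38076453.
SE(ȳ) = √(0.38076453) = 0.61706.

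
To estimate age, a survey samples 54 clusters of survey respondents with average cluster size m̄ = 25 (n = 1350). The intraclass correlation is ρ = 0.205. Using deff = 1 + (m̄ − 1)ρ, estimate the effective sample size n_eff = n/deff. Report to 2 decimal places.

deff = 1 + (25 − 1)·0.205 = 1 + 4.92 = 5.92.
n_eff = 1350 / 5.92 = 228.04.

228.04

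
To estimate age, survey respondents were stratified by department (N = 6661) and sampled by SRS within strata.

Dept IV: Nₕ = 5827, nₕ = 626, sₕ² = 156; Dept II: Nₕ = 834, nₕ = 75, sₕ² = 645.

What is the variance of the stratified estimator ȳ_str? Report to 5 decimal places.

Var(ȳ_str) = Σₕ Wₕ²(1 − fₕ)sₕ²/nₕ with Wₕ = Nₕ/N, N = 6661.
Dept IV: Wₕ = 0.87479357; term = 0.87479357²·(1 − 0.10743093)·156/626 = 0.17021713.
Dept II: Wₕ = 0.12520643; term = 0.12520643²·(1 − 0.08992806)·645/75 = 0.12269515.
Sum = 0.29291228.

0.29291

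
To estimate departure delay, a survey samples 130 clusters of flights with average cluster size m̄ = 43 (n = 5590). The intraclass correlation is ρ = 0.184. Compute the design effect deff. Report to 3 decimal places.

8.728

deff = 1 + (43 − 1)·0.184 = 1 + 7.728 = 8.728.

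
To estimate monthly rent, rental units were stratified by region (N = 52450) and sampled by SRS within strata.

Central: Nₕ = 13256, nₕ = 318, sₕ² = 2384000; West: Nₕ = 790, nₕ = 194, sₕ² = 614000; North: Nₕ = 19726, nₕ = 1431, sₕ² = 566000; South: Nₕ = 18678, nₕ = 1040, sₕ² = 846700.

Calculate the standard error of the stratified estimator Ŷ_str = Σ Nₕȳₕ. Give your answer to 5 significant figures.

Var(Ŷ_str) = Σₕ Nₕ²(1 − fₕ)sₕ²/nₕ.
Central: 13256²·(1 − 318/13256)·2384000/318 = 1.2857566 × 10^12.
West: 790²·(1 − 194/790)·614000/194 = 1.4901843 × 10^9.
North: 19726²·(1 − 1431/19726)·566000/1431 = 1.4274084 × 10^11.
South: 18678²·(1 − 1040/18678)·846700/1040 = 2.682106 × 10^11.
Sum = 1.6981982 × 10^12.
SE = √(1.6981982 × 10^12) = 1.3031 × 10^6.

1.3031 × 10^6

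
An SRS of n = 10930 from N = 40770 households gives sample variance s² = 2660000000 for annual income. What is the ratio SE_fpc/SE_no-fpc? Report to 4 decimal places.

f = n/N = 10930/40770 = 0.26808928.
SE_no-fpc = √(s²/n) = 493.32229; SE_fpc = √((1−f)s²/n) = 422.046.
Ratio = √(1−f) = 0.85551781.

0.8555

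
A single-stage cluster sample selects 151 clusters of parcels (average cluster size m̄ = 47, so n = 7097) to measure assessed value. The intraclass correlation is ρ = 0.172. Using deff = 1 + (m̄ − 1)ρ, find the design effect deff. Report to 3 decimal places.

deff = 1 + (47 − 1)·0.172 = 1 + 7.912 = 8.912.

8.912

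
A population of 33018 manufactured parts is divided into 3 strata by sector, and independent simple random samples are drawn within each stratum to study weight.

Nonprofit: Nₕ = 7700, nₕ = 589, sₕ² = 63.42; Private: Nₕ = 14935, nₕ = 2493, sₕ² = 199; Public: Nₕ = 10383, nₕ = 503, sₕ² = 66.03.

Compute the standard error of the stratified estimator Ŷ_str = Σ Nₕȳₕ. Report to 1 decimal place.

5847.7

Var(Ŷ_str) = Σₕ Nₕ²(1 − fₕ)sₕ²/nₕ.
Nonprofit: 7700²·(1 − 589/7700)·63.42/589 = 5.8956589 × 10^6.
Private: 14935²·(1 − 2493/14935)·199/2493 = 1.4832905 × 10^7.
Public: 10383²·(1 − 503/10383)·66.03/503 = 1.346645 × 10^7.
Sum = 3.4195014 × 10^7.
SE = √(3.4195014 × 10^7) = 5847.7.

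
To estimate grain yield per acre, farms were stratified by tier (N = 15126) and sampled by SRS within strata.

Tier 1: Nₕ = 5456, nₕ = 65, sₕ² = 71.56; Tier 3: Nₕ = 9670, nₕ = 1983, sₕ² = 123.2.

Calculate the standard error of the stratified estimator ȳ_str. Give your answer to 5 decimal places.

Var(ȳ_str) = Σₕ Wₕ²(1 − fₕ)sₕ²/nₕ with Wₕ = Nₕ/N, N = 15126.
Tier 1: Wₕ = 0.36070342; term = 0.36070342²·(1 − 0.01191349)·71.56/65 = 0.14153129.
Tier 3: Wₕ = 0.63929658; term = 0.63929658²·(1 − 0.20506722)·123.2/1983 = 0.02018474.
Sum = 0.16171603.
SE = √(0.16171603) = 0.40214.

0.40214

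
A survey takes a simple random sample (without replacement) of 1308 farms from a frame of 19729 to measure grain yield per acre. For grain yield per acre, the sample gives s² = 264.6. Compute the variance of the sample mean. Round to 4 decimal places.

Under SRS without replacement, Var(ȳ) = (1 − f)·s²/n with f = n/N = 1308/19729 = 0.06629834.
Var(ȳ) = (1 − 0.06629834)·264.6/1308 = 0.93370166·0.20229358 = 0.18888185.

0.1889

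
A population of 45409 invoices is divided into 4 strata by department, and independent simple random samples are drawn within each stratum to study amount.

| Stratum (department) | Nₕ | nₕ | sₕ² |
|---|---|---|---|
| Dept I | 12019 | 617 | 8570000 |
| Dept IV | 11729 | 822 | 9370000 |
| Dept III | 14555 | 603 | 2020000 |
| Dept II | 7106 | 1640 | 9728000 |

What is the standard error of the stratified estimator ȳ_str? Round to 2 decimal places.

Var(ȳ_str) = Σₕ Wₕ²(1 − fₕ)sₕ²/nₕ with Wₕ = Nₕ/N, N = 45409.
Dept I: Wₕ = 0.26468321; term = 0.26468321²·(1 − 0.05133539)·8570000/617 = 923.12636.
Dept IV: Wₕ = 0.25829681; term = 0.25829681²·(1 − 0.07008270)·9370000/822 = 707.21294.
Dept III: Wₕ = 0.32053117; term = 0.32053117²·(1 − 0.04142906)·2020000/603 = 329.91257.
Dept II: Wₕ = 0.15648880; term = 0.15648880²·(1 − 0.23079088)·9728000/1640 = 111.73537.
Sum = 2071.9872.
SE = √(2071.9872) = 45.52.

45.52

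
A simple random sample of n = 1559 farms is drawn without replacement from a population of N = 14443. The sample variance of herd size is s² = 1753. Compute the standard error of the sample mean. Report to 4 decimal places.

1.0015

Under SRS without replacement, Var(ȳ) = (1 − f)·s²/n with f = n/N = 1559/14443 = 0.10794156.
Var(ȳ) = (1 − 0.10794156)·1753/1559 = 0.89205844·1.1244387 = 1.0030651.
SE(ȳ) = √(1.0030651) = 1.0015.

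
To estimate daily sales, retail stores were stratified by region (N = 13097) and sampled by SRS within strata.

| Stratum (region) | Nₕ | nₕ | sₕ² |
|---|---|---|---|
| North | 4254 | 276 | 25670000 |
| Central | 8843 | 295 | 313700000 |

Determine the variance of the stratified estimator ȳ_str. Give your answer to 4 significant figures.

Var(ȳ_str) = Σₕ Wₕ²(1 − fₕ)sₕ²/nₕ with Wₕ = Nₕ/N, N = 13097.
North: Wₕ = 0.32480721; term = 0.32480721²·(1 − 0.06488011)·25670000/276 = 9175.6195.
Central: Wₕ = 0.67519279; term = 0.67519279²·(1 − 0.03335972)·313700000/295 = 468611.55.
Sum = 477787.17.

477800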